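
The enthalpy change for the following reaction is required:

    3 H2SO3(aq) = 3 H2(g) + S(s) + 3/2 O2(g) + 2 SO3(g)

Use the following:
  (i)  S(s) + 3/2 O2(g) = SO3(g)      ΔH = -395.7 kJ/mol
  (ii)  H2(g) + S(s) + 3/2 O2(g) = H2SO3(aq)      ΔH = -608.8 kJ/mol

ΔH = 1035.0 kJ/mol

(i) × 2: (2)·(-395.7) = -791.4 kJ/mol
(ii) reversed and × 3: (-3)·(-608.8) = +1826.4 kJ/mol
ΔH = (-791.4) + (+1826.4) = 1035.0 kJ/mol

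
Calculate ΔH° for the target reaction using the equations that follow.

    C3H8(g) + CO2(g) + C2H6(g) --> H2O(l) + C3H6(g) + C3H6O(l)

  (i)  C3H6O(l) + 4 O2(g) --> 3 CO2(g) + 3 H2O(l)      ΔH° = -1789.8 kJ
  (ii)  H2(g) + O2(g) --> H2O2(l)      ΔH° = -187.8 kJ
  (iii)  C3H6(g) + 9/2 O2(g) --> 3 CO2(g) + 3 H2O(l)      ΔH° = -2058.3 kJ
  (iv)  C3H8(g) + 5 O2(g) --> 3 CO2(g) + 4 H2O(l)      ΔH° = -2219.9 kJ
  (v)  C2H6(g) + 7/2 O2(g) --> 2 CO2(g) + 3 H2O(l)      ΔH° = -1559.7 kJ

ΔH° = 68.5 kJ

(i) reversed: +1789.8 kJ
(ii): not needed.
(iii) reversed: +2058.3 kJ
(iv) as written: -2219.9 kJ
(v) as written: -1559.7 kJ
By Hess's law, ΔH° = (-1)·(-1789.8) + (-1)·(-2058.3) + (1)·(-2219.9) + (1)·(-1559.7) = 68.5 kJ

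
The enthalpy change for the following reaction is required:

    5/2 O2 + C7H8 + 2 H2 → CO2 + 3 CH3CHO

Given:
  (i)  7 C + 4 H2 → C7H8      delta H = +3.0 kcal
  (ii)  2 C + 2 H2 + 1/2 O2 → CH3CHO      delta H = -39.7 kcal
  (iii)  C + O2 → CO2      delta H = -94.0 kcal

(i) reversed (reverse to put C7H8 on the reactant side): -3.0 kcal
(ii) × 3 (×3 to match 3 CH3CHO in the target): (3)·(-39.7) = -119.1 kcal
(iii) as written (CO2 already on the product side): -94.0 kcal
By Hess's law, delta H = (-3.0) + (-119.1) + (-94.0) = -216.1 kcal

delta H = -216.1 kcal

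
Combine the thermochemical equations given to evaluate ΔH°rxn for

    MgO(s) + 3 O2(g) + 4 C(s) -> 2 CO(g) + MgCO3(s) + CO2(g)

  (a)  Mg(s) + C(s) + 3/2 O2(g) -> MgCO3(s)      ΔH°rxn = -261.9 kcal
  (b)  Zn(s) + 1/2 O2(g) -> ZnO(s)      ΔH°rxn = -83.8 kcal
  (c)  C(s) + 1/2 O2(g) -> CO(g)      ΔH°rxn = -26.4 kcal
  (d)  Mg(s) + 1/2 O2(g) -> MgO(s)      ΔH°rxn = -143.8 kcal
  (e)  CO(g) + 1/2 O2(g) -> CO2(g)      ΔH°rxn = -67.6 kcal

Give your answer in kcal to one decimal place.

ΔH°rxn = -264.9 kcal

(a) as written: -261.9 kcal
(b): not needed.
(c) × 3: (3)·(-26.4) = -79.2 kcal
(d) reversed: +143.8 kcal
(e) as written: -67.6 kcal
Combining the equations, ΔH°rxn = (1)·(-261.9) + (3)·(-26.4) + (-1)·(-143.8) + (1)·(-67.6) = -264.9 kcal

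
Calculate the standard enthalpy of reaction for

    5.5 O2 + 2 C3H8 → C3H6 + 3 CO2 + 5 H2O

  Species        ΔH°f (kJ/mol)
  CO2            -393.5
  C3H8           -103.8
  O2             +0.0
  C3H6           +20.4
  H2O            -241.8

ΔH°rxn = Σ nΔHf°(products) − Σ nΔHf°(reactants).
Products: 1·(+20.4) + 3·(-393.5) + 5·(-241.8) = -2369.1
Reactants: 11/2·(+0.0) + 2·(-103.8) = -207.6
ΔH° = (-2369.1) − (-207.6) = -2161.5 kJ/mol

ΔH° = -2161.5 kJ/mol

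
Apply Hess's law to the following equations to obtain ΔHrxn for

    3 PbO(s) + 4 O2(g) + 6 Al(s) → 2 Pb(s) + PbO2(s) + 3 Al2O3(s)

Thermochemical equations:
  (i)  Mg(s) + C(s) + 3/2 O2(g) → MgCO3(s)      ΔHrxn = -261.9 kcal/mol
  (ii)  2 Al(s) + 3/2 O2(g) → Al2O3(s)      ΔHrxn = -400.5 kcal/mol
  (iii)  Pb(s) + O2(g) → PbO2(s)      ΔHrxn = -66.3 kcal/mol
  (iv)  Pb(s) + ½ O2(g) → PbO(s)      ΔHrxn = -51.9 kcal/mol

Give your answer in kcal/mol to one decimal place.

ΔHrxn = -1112.1 kcal/mol

(i): not needed (MgCO3(s) appears nowhere else).
(ii) × 3 (scale by 3 for the 3 Al2O3(s)): (3)·(-400.5) = -1201.5 kcal/mol
(iii) as written (PbO2(s) already on the product side): -66.3 kcal/mol
(iv) reversed and × 3 (reverse to put PbO(s) on the reactant side; scale by 3 for the 3 PbO(s)): (-3)·(-51.9) = +155.7 kcal/mol
Combining the equations, ΔHrxn = (3)·(-400.5) + (1)·(-66.3) + (-3)·(-51.9) = -1112.1 kcal/mol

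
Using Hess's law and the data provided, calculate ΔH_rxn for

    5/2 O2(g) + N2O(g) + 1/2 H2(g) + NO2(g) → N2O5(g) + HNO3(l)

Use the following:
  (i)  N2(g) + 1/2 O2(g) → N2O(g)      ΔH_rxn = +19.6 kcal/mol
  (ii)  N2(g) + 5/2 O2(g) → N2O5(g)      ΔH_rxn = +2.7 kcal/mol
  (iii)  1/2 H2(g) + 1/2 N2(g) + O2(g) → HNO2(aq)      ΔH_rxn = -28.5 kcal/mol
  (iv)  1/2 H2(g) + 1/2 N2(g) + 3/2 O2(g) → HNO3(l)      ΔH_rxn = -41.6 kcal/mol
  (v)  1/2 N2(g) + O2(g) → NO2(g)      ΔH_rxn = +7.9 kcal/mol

(i) reversed: -19.6 kcal/mol
(ii) as written: +2.7 kcal/mol
(iii): not needed.
(iv) as written: -41.6 kcal/mol
(v) reversed: -7.9 kcal/mol
Summing the manipulated equations, ΔH_rxn = (-1)·(+19.6) + (1)·(+2.7) + (1)·(-41.6) + (-1)·(+7.9) = -66.4 kcal/mol

ΔH_rxn = -66.4 kcal/mol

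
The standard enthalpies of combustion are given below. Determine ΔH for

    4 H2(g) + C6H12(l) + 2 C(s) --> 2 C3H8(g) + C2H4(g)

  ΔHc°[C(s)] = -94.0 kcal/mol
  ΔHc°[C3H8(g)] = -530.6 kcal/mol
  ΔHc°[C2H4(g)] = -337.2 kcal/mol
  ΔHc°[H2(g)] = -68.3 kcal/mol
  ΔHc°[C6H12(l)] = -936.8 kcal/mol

ΔH = 0.4 kcal/mol

Using ΔH = Σ nΔHc°(reactants) − Σ nΔHc°(products):
= [4·(-68.3) + 1·(-936.8) + 2·(-94.0)] − [2·(-530.6) + 1·(-337.2)]
= 0.4 kcal/mol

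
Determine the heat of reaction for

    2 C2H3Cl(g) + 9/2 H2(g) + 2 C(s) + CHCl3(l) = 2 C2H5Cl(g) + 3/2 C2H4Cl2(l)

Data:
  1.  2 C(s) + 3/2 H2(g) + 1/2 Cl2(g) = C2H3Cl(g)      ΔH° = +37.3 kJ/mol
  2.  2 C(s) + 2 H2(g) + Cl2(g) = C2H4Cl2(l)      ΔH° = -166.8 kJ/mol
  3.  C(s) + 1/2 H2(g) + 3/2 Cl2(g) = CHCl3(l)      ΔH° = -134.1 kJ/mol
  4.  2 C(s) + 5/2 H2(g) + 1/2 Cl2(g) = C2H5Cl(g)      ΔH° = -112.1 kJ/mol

eq. 1 reversed and × 2 (reverse to put C2H3Cl(g) on the reactant side; scale by 2 for the 2 C2H3Cl(g)): (-2)·(+37.3) = -74.6 kJ/mol
eq. 2 × 3/2 (×3/2 to match 3/2 C2H4Cl2(l) in the target): (3/2)·(-166.8) = -250.2 kJ/mol
eq. 3 reversed (CHCl3(l) must end up as a reactant): +134.1 kJ/mol
eq. 4 × 2 (×2 to match 2 C2H5Cl(g) in the target): (2)·(-112.1) = -224.2 kJ/mol
ΔH° = (-2)·(+37.3) + (3/2)·(-166.8) + (-1)·(-134.1) + (2)·(-112.1) = -414.9 kJ/mol

ΔH° = -414.9 kJ/mol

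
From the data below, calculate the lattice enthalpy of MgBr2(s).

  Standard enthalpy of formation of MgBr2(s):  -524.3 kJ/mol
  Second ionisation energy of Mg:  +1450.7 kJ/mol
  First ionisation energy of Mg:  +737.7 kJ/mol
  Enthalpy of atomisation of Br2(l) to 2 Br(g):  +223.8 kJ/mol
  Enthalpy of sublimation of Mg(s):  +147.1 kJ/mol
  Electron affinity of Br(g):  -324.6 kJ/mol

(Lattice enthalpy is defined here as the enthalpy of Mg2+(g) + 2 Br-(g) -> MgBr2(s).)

ΔHf° = 1·ΔHsub + 1·(ΣIE) + 1·D(Br2) + 2·EA + U
-524.3 = 1·(+147.1) + 1·(+2188.4) + 1·(+223.8) + 2·(-324.6) + U
U = -524.3 − (+1910.1) = -2434.4 kJ/mol

U = -2434.4 kJ/mol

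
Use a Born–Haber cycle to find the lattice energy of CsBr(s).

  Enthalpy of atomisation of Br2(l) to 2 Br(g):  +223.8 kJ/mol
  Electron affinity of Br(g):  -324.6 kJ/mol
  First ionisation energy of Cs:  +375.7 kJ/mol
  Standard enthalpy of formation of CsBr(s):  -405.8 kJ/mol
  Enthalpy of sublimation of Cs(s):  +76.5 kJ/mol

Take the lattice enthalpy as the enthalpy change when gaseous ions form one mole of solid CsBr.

U = -645.3 kJ/mol

ΔHf° = 1·ΔHsub + 1·(ΣIE) + 1/2·D(Br2) + 1·EA + U
-405.8 = 1·(+76.5) + 1·(+375.7) + 1/2·(+223.8) + 1·(-324.6) + U
U = -405.8 − (+239.5) = -645.3 kJ/mol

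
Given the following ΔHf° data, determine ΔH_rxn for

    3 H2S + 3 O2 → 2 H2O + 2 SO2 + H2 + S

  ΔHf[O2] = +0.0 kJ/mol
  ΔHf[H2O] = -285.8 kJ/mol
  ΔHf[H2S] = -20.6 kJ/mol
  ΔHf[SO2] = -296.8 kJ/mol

Products: 2·(-285.8) + 2·(-296.8) + 1·(+0.0) + 1·(+0.0) = -1165.2
Reactants: 3·(-20.6) + 3·(+0.0) = -61.8
ΔH_rxn = (-1165.2) − (-61.8) = -1103.4 kJ/mol

ΔH_rxn = -1103.4 kJ/mol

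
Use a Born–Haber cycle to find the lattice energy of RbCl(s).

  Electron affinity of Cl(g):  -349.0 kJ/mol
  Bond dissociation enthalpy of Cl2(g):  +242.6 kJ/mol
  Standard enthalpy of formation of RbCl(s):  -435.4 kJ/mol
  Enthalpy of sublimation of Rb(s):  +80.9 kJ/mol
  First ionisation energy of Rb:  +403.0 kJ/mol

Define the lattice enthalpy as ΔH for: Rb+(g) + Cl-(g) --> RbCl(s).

ΔHf° = 1·ΔHsub + 1·(ΣIE) + 1/2·D(Cl2) + 1·EA + U
-435.4 = 1·(+80.9) + 1·(+403.0) + 1/2·(+242.6) + 1·(-349.0) + U
U = -435.4 − (+256.2) = -691.6 kJ/mol

U = -691.6 kJ/mol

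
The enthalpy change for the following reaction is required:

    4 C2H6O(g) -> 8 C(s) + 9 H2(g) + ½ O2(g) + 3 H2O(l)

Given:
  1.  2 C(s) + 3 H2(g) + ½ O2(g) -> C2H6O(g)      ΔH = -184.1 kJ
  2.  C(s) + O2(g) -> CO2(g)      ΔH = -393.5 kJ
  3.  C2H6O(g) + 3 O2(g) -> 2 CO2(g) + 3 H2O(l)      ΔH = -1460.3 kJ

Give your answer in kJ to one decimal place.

eq. 1 reversed and × 3 (reverse to put H2(g) on the product side; scale by 3 for the 9 H2(g)): (-3)·(-184.1) = +552.3 kJ
eq. 2 reversed and × 2: (-2)·(-393.5) = +787.0 kJ
eq. 3 as written (H2O(l) already on the product side): -1460.3 kJ
ΔH = (+552.3) + (+787.0) + (-1460.3) = -121.0 kJ

ΔH = -121.0 kJ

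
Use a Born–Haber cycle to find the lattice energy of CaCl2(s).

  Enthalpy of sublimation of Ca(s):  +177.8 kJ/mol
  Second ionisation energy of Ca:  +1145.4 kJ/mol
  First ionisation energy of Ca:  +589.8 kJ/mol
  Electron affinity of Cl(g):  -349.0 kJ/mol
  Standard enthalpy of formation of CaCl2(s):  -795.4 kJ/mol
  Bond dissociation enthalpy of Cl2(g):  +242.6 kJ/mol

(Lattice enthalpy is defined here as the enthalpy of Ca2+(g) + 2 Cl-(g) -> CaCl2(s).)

ΔHf° = 1·ΔHsub + 1·(ΣIE) + 1·D(Cl2) + 2·EA + U
-795.4 = 1·(+177.8) + 1·(+1735.2) + 1·(+242.6) + 2·(-349.0) + U
U = -795.4 − (+1457.6) = -2253.0 kJ/mol

U = -2253.0 kJ/mol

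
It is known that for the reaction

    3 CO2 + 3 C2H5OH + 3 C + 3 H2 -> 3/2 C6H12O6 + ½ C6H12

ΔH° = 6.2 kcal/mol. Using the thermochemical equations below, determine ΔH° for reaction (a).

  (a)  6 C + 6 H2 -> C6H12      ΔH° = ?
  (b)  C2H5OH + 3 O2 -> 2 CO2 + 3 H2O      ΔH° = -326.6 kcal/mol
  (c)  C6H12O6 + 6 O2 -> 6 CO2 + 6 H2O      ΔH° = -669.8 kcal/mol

ΔH° = -37.4 kcal/mol

(a) × 1/2: contributes 1/2·x
(b) × 3: (3)·(-326.6) = -979.8 kcal/mol
(c) reversed and × 3/2: (-3/2)·(-669.8) = +1004.7 kcal/mol
+6.2 = (-979.8) + (+1004.7) + 1/2·x
x = (+6.2 − (+24.9)) / (1/2) = -37.4 kcal/mol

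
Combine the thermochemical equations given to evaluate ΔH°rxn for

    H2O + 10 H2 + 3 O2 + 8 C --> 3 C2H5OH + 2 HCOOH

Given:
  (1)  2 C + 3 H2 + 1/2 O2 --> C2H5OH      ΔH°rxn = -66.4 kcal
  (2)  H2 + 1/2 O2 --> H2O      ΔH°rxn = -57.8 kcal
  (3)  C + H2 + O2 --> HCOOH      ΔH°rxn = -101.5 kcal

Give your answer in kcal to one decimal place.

ΔH°rxn = -344.4 kcal

(1) × 3 (scale by 3 for the 3 C2H5OH): (3)·(-66.4) = -199.2 kcal
(2) reversed (reverse to put H2O on the reactant side): +57.8 kcal
(3) × 2 (scale by 2 for the 2 HCOOH): (2)·(-101.5) = -203.0 kcal
By Hess's law, ΔH°rxn = (3)·(-66.4) + (-1)·(-57.8) + (2)·(-101.5) = -344.4 kcal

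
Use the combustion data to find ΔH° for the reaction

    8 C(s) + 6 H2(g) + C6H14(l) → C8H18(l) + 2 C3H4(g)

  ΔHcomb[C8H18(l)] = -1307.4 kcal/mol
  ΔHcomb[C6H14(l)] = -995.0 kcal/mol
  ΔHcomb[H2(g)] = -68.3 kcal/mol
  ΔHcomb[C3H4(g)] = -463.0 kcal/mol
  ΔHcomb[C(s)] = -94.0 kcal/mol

Using ΔH = Σ nΔHc°(reactants) − Σ nΔHc°(products):
= [8·(-94.0) + 6·(-68.3) + 1·(-995.0)] − [1·(-1307.4) + 2·(-463.0)]
= 76.6 kcal/mol

ΔH° = 76.6 kcal/mol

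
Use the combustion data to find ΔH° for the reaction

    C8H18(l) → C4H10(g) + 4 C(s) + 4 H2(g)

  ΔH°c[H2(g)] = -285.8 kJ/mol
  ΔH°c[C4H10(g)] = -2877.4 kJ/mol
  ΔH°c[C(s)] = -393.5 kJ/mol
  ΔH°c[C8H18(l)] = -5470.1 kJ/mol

ΔH° = 124.5 kJ/mol

Using ΔH = Σ nΔHc°(reactants) − Σ nΔHc°(products):
= [1·(-5470.1)] − [1·(-2877.4) + 4·(-393.5) + 4·(-285.8)]
= 124.5 kJ/mol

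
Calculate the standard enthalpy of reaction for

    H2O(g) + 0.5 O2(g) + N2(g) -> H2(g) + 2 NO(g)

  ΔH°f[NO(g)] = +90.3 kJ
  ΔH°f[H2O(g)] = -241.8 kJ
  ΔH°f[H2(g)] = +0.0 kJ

Products: 1·(+0.0) + 2·(+90.3) = +180.6
Reactants: 1·(-241.8) + 1/2·(+0.0) + 1·(+0.0) = -241.8
ΔH° = (+180.6) − (-241.8) = 422.4 kJ

ΔH° = 422.4 kJ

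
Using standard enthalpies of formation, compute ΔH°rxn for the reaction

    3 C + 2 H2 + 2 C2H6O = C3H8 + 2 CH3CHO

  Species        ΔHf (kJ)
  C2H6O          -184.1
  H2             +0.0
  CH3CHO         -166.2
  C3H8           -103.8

ΔH°rxn = Σ nΔHf°(products) − Σ nΔHf°(reactants).
Products: 1·(-103.8) + 2·(-166.2) = -436.2
Reactants: 3·(+0.0) + 2·(+0.0) + 2·(-184.1) = -368.2
ΔH°rxn = (-436.2) − (-368.2) = -68.0 kJ

ΔH°rxn = -68.0 kJ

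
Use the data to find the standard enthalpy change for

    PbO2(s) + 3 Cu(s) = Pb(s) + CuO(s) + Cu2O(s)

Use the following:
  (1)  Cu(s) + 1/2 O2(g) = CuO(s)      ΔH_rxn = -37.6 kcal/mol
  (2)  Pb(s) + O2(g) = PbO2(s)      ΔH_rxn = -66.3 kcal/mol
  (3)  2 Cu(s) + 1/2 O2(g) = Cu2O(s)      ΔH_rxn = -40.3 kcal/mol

(1) as written: -37.6 kcal/mol
(2) reversed: +66.3 kcal/mol
(3) as written: -40.3 kcal/mol
Since enthalpy is a state function, ΔH_rxn = (-37.6) + (+66.3) + (-40.3) = -11.6 kcal/mol

ΔH_rxn = -11.6 kcal/mol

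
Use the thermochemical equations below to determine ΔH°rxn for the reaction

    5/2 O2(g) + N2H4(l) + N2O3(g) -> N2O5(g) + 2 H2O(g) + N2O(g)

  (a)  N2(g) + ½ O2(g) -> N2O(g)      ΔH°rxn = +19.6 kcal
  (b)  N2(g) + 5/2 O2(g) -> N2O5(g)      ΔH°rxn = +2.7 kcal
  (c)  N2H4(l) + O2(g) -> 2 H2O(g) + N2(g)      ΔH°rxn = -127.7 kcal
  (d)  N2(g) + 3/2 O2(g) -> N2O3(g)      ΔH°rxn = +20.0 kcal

ΔH°rxn = -125.4 kcal

(a) as written (N2O(g) already on the product side): +19.6 kcal
(b) as written (N2O5(g) already on the product side): +2.7 kcal
(c) as written (N2H4(l) already on the reactant side): -127.7 kcal
(d) reversed (N2O3(g) must end up as a reactant): -20.0 kcal
ΔH°rxn = (+19.6) + (+2.7) + (-127.7) + (-20.0) = -125.4 kcal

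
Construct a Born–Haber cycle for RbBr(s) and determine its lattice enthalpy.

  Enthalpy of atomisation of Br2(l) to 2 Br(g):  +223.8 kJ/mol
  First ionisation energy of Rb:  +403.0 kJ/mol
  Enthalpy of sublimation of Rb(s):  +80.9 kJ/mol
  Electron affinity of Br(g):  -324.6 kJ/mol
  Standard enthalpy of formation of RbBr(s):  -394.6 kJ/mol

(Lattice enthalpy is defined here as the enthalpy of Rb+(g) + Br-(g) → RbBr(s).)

ΔHf° = 1·ΔHsub + 1·(ΣIE) + 1/2·D(Br2) + 1·EA + U
-394.6 = 1·(+80.9) + 1·(+403.0) + 1/2·(+223.8) + 1·(-324.6) + U
U = -394.6 − (+271.2) = -665.8 kJ/mol

U = -665.8 kJ/mol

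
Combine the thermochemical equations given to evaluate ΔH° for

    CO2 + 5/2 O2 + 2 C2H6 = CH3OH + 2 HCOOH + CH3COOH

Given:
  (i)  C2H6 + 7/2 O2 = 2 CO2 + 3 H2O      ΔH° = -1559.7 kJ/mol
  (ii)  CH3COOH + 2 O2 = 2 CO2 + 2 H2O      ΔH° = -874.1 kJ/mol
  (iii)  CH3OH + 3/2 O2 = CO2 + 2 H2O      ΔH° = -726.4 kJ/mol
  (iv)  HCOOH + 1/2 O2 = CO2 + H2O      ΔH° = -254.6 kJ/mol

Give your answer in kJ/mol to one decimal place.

ΔH° = -1009.7 kJ/mol

(i) × 2 (×2 to match 2 C2H6 in the target): (2)·(-1559.7) = -3119.4 kJ/mol
(ii) reversed (reverse to put CH3COOH on the product side): +874.1 kJ/mol
(iii) reversed (reverse to put CH3OH on the product side): +726.4 kJ/mol
(iv) reversed and × 2 (reverse to put HCOOH on the product side; ×2 to match 2 HCOOH in the target): (-2)·(-254.6) = +509.2 kJ/mol
Summing the manipulated equations, ΔH° = (-3119.4) + (+874.1) + (+726.4) + (+509.2) = -1009.7 kJ/mol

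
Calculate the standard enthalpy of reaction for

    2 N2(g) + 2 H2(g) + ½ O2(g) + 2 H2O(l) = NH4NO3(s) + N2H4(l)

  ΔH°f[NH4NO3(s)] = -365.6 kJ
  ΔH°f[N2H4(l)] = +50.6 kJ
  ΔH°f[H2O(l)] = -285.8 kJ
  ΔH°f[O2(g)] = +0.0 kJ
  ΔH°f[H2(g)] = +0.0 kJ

ΔH_rxn = 256.6 kJ

Products: 1·(-365.6) + 1·(+50.6) = -315.0
Reactants: 2·(+0.0) + 2·(+0.0) + 1/2·(+0.0) + 2·(-285.8) = -571.6
ΔH_rxn = (-315.0) − (-571.6) = 256.6 kJ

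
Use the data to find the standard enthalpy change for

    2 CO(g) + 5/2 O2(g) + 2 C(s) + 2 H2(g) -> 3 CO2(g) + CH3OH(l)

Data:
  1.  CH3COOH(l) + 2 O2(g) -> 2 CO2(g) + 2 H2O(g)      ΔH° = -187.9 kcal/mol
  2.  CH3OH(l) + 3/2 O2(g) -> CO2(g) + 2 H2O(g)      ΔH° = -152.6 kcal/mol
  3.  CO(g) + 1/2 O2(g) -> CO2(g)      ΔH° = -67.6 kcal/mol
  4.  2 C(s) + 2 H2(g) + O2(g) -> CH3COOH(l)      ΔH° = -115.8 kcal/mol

ΔH° = -286.3 kcal/mol

eq. 1 as written: -187.9 kcal/mol
eq. 2 reversed: +152.6 kcal/mol
eq. 3 × 2: (2)·(-67.6) = -135.2 kcal/mol
eq. 4 as written: -115.8 kcal/mol
By Hess's law, ΔH° = (1)·(-187.9) + (-1)·(-152.6) + (2)·(-67.6) + (1)·(-115.8) = -286.3 kcal/mol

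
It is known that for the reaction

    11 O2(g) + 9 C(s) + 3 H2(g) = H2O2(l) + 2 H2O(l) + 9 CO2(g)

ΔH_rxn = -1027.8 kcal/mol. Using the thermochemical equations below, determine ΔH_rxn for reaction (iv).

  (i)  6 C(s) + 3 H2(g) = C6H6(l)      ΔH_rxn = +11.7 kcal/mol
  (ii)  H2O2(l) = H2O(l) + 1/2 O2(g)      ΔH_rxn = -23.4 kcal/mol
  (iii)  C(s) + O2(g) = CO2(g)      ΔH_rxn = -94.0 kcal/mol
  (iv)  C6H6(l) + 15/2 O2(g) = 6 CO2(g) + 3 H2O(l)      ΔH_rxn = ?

(i) as written: +11.7 kcal/mol
(ii) reversed: +23.4 kcal/mol
(iii) × 3: (3)·(-94.0) = -282.0 kcal/mol
(iv) as written: contributes x
-1027.8 = (+11.7) + (+23.4) + (-282.0) + x
x = (-1027.8 − (-246.9)) / (1) = -780.9 kcal/mol

ΔH_rxn = -780.9 kcal/mol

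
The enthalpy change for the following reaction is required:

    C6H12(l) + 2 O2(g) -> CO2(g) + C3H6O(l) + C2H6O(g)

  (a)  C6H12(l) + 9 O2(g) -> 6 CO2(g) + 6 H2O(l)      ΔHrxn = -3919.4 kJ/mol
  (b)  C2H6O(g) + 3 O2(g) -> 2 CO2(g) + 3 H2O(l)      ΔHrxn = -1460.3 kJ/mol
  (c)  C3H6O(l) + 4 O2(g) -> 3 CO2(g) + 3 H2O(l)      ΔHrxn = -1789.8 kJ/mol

(a) as written (C6H12(l) already on the reactant side): -3919.4 kJ/mol
(b) reversed (reverse to put C2H6O(g) on the product side): +1460.3 kJ/mol
(c) reversed (reverse to put C3H6O(l) on the product side): +1789.8 kJ/mol
ΔHrxn = (1)·(-3919.4) + (-1)·(-1460.3) + (-1)·(-1789.8) = -669.3 kJ/mol

ΔHrxn = -669.3 kJ/mol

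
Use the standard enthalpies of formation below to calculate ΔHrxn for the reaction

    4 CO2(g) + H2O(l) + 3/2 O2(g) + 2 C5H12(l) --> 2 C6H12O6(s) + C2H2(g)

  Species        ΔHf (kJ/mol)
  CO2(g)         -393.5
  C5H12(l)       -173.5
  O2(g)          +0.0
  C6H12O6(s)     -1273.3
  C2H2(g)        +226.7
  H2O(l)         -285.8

ΔHrxn = -113.1 kJ/mol

ΔH°rxn = Σ nΔHf°(products) − Σ nΔHf°(reactants).
Products: 2·(-1273.3) + 1·(+226.7) = -2319.9
Reactants: 4·(-393.5) + 1·(-285.8) + 3/2·(+0.0) + 2·(-173.5) = -2206.8
ΔHrxn = (-2319.9) − (-2206.8) = -113.1 kJ/mol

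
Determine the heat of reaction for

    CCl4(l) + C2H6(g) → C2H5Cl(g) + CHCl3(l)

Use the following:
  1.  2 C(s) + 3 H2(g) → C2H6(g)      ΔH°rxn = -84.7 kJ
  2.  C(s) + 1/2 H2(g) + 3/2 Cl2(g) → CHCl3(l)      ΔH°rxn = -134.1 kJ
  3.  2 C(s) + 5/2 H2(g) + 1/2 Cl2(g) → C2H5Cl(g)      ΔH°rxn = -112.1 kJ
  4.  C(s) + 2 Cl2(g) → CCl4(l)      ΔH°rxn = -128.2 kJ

eq. 1 reversed (C2H6(g) must end up as a reactant): +84.7 kJ
eq. 2 as written (CHCl3(l) already on the product side): -134.1 kJ
eq. 3 as written (C2H5Cl(g) already on the product side): -112.1 kJ
eq. 4 reversed (CCl4(l) must end up as a reactant): +128.2 kJ
Combining the equations, ΔH°rxn = (+84.7) + (-134.1) + (-112.1) + (+128.2) = -33.3 kJ

ΔH°rxn = -33.3 kJ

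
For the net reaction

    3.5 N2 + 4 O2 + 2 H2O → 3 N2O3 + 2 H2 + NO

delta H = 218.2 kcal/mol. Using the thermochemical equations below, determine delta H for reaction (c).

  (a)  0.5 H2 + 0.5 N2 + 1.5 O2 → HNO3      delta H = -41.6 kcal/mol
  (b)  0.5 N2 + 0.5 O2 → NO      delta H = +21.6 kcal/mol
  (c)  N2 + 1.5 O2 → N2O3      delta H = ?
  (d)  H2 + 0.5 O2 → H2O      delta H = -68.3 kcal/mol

delta H = 20.0 kcal/mol

(a): not needed (HNO3 appears nowhere else).
(b) as written (NO already on the product side): +21.6 kcal/mol
(c) × 3 (scale by 3 for the 3 N2O3): contributes 3·x
(d) reversed and × 2 (reverse to put H2O on the reactant side; ×2 to match 2 H2O in the target): (-2)·(-68.3) = +136.6 kcal/mol
+218.2 = (+21.6) + (+136.6) + 3·x
x = (+218.2 − (+158.2)) / (3) = 20.0 kcal/mol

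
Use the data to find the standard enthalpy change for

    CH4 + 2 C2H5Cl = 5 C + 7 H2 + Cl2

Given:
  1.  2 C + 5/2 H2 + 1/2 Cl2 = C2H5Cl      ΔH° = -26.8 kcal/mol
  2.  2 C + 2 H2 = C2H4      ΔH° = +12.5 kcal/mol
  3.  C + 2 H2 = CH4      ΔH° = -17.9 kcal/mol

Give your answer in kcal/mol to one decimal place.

ΔH° = 71.5 kcal/mol

eq. 1 reversed and × 2: (-2)·(-26.8) = +53.6 kcal/mol
eq. 2: not needed.
eq. 3 reversed: +17.9 kcal/mol
Since enthalpy is a state function, ΔH° = (-2)·(-26.8) + (-1)·(-17.9) = 71.5 kcal/mol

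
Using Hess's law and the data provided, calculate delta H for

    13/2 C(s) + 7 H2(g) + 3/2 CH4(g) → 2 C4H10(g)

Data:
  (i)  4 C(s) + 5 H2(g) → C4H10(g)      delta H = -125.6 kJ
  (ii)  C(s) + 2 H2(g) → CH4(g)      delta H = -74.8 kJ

delta H = -139.0 kJ

(i) × 2: (2)·(-125.6) = -251.2 kJ
(ii) reversed and × 3/2: (-3/2)·(-74.8) = +112.2 kJ
Combining the equations, delta H = (-251.2) + (+112.2) = -139.0 kJ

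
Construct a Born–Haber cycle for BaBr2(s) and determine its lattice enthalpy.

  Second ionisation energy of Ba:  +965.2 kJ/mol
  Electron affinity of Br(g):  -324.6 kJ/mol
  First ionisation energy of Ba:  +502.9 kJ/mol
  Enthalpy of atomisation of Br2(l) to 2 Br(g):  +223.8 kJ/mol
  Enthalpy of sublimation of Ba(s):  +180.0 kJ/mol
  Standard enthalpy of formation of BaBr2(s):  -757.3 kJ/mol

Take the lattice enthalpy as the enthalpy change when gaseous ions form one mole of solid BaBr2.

U = -1980.0 kJ/mol

ΔHf° = 1·ΔHsub + 1·(ΣIE) + 1·D(Br2) + 2·EA + U
-757.3 = 1·(+180.0) + 1·(+1468.1) + 1·(+223.8) + 2·(-324.6) + U
U = -757.3 − (+1222.7) = -1980.0 kJ/mol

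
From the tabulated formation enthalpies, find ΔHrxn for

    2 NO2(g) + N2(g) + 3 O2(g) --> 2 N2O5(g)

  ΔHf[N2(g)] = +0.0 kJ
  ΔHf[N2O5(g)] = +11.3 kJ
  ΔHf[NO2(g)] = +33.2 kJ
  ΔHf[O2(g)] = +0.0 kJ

ΔH°rxn = Σ nΔHf°(products) − Σ nΔHf°(reactants).
Products: 2·(+11.3) = +22.6
Reactants: 2·(+33.2) + 1·(+0.0) + 3·(+0.0) = +66.4
ΔHrxn = (+22.6) − (+66.4) = -43.8 kJ

ΔHrxn = -43.8 kJ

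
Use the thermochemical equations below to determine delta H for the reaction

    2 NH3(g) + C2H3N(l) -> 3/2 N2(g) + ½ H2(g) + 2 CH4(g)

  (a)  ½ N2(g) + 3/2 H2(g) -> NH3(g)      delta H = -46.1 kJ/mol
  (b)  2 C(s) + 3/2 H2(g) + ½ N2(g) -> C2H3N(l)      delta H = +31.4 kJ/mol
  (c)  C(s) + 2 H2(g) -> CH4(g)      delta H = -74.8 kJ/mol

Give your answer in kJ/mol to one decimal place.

delta H = -88.8 kJ/mol

(a) reversed and × 2 (NH3(g) must end up as a reactant; scale by 2 for the 2 NH3(g)): (-2)·(-46.1) = +92.2 kJ/mol
(b) reversed (reverse to put C2H3N(l) on the reactant side): -31.4 kJ/mol
(c) × 2 (×2 to match 2 CH4(g) in the target): (2)·(-74.8) = -149.6 kJ/mol
delta H = (-2)·(-46.1) + (-1)·(+31.4) + (2)·(-74.8) = -88.8 kJ/mol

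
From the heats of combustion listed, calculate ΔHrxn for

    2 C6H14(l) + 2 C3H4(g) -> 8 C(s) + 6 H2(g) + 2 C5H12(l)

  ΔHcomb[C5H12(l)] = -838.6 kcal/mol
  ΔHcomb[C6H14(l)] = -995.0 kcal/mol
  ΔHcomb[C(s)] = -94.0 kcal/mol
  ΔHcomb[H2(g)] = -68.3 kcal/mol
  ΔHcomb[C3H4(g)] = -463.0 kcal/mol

ΔHrxn = -77.0 kcal/mol

Using ΔH = Σ nΔHc°(reactants) − Σ nΔHc°(products):
= [2·(-995.0) + 2·(-463.0)] − [8·(-94.0) + 6·(-68.3) + 2·(-838.6)]
= -77.0 kcal/mol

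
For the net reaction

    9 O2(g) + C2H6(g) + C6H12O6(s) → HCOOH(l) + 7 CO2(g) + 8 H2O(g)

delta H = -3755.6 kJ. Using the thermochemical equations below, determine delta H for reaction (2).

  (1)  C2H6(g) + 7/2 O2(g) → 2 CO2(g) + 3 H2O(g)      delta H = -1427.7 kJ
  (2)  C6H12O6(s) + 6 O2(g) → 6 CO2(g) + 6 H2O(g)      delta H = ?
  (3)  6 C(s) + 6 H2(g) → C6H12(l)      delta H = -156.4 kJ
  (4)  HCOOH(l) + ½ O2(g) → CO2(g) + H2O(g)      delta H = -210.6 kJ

delta H = -2538.5 kJ

(1) as written: -1427.7 kJ
(2) as written: contributes x
(3): not needed.
(4) reversed: +210.6 kJ
-3755.6 = (-1427.7) + (+210.6) + x
x = (-3755.6 − (-1217.1)) / (1) = -2538.5 kJ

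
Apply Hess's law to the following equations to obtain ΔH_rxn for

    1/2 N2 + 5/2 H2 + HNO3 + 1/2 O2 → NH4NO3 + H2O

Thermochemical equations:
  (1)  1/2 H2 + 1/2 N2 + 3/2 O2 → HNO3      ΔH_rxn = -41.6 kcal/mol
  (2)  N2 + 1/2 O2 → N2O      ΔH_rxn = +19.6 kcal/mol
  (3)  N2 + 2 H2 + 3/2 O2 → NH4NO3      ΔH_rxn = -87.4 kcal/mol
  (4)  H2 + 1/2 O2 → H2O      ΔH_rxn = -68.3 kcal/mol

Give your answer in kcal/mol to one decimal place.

(1) reversed (reverse to put HNO3 on the reactant side): +41.6 kcal/mol
(2): not needed (N2O appears nowhere else).
(3) as written (NH4NO3 already on the product side): -87.4 kcal/mol
(4) as written (H2O already on the product side): -68.3 kcal/mol
Combining the equations, ΔH_rxn = (-1)·(-41.6) + (1)·(-87.4) + (1)·(-68.3) = -114.1 kcal/mol

ΔH_rxn = -114.1 kcal/mol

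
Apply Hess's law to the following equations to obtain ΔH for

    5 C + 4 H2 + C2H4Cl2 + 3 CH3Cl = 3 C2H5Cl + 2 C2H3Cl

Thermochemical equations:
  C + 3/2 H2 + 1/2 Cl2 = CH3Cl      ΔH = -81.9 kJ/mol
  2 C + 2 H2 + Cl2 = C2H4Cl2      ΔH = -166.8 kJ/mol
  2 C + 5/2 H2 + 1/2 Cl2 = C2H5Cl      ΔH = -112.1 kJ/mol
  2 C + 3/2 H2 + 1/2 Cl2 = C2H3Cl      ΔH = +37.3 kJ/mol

equation 1 reversed and × 3 (CH3Cl must end up as a reactant; ×3 to match 3 CH3Cl in the target): (-3)·(-81.9) = +245.7 kJ/mol
equation 2 reversed (reverse to put C2H4Cl2 on the reactant side): +166.8 kJ/mol
equation 3 × 3 (×3 to match 3 C2H5Cl in the target): (3)·(-112.1) = -336.3 kJ/mol
equation 4 × 2 (scale by 2 for the 2 C2H3Cl): (2)·(+37.3) = +74.6 kJ/mol
Combining the equations, ΔH = (+245.7) + (+166.8) + (-336.3) + (+74.6) = 150.8 kJ/mol

ΔH = 150.8 kJ/mol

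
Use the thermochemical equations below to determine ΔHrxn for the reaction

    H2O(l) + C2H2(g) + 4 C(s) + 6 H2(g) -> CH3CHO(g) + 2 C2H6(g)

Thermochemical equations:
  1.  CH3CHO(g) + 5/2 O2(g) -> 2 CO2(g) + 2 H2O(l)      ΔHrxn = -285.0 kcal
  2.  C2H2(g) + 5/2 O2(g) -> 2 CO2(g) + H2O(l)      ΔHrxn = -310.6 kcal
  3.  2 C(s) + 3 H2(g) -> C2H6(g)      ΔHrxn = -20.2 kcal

eq. 1 reversed: +285.0 kcal
eq. 2 as written: -310.6 kcal
eq. 3 × 2: (2)·(-20.2) = -40.4 kcal
Summing the manipulated equations, ΔHrxn = (+285.0) + (-310.6) + (-40.4) = -66.0 kcal

ΔHrxn = -66.0 kcal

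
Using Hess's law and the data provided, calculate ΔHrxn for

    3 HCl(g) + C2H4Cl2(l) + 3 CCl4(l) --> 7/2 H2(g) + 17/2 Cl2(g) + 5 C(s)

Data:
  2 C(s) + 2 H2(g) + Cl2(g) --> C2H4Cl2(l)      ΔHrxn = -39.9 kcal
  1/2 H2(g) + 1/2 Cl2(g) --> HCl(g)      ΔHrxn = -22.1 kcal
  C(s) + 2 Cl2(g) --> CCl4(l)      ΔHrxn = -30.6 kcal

ΔHrxn = 198.0 kcal

equation 1 reversed: +39.9 kcal
equation 2 reversed and × 3: (-3)·(-22.1) = +66.3 kcal
equation 3 reversed and × 3: (-3)·(-30.6) = +91.8 kcal
ΔHrxn = (-1)·(-39.9) + (-3)·(-22.1) + (-3)·(-30.6) = 198.0 kcal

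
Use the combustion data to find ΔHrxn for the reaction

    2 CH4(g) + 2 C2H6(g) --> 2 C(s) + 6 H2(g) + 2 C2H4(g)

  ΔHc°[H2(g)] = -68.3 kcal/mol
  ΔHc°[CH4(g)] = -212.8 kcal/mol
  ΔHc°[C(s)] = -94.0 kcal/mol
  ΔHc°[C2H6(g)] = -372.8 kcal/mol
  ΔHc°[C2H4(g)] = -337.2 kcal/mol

ΔHrxn = 101.0 kcal/mol

Using ΔH = Σ nΔHc°(reactants) − Σ nΔHc°(products):
= [2·(-212.8) + 2·(-372.8)] − [2·(-94.0) + 6·(-68.3) + 2·(-337.2)]
= 101.0 kcal/mol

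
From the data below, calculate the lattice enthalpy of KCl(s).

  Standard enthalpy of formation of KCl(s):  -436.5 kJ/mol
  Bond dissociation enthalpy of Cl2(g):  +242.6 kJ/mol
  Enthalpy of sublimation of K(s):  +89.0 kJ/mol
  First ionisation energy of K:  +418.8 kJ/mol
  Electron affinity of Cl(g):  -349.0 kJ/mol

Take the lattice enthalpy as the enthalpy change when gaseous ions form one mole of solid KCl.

U = -716.6 kJ/mol

ΔHf° = 1·ΔHsub + 1·(ΣIE) + 1/2·D(Cl2) + 1·EA + U
-436.5 = 1·(+89.0) + 1·(+418.8) + 1/2·(+242.6) + 1·(-349.0) + U
U = -436.5 − (+280.1) = -716.6 kJ/mol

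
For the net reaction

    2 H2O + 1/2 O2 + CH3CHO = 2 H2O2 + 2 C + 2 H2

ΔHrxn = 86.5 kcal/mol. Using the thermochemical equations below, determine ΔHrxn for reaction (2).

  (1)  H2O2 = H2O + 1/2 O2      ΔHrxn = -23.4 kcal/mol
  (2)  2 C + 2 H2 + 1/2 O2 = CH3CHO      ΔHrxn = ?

ΔHrxn = -39.7 kcal/mol

(1) reversed and × 2 (H2O2 must end up as a product; scale by 2 for the 2 H2O2): (-2)·(-23.4) = +46.8 kcal/mol
(2) reversed (CH3CHO must end up as a reactant): contributes −x
+86.5 = (+46.8) − x
x = (+86.5 − (+46.8)) / (-1) = -39.7 kcal/mol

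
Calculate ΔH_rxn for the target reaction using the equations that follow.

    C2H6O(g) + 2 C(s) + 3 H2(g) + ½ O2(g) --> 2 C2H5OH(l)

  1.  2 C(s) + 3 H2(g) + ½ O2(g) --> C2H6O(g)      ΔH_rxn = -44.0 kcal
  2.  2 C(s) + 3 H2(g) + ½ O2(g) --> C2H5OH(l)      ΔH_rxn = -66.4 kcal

ΔH_rxn = -88.8 kcal

eq. 1 reversed: +44.0 kcal
eq. 2 × 2: (2)·(-66.4) = -132.8 kcal
By Hess's law, ΔH_rxn = (+44.0) + (-132.8) = -88.8 kcal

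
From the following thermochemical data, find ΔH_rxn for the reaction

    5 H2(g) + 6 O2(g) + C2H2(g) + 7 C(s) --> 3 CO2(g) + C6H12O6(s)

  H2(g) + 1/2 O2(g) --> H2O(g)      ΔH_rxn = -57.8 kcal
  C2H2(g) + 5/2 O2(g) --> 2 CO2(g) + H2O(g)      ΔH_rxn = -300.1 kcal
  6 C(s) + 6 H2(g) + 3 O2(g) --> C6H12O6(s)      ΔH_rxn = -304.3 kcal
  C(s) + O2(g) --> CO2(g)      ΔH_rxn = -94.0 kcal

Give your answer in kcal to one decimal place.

equation 1 reversed: +57.8 kcal
equation 2 as written: -300.1 kcal
equation 3 as written: -304.3 kcal
equation 4 as written: -94.0 kcal
Since enthalpy is a state function, ΔH_rxn = (-1)·(-57.8) + (1)·(-300.1) + (1)·(-304.3) + (1)·(-94.0) = -640.6 kcal

ΔH_rxn = -640.6 kcal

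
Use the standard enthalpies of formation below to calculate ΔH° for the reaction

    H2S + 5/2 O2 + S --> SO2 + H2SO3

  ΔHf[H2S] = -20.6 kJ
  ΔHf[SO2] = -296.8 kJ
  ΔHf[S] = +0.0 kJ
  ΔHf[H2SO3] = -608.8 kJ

Products: 1·(-296.8) + 1·(-608.8) = -905.6
Reactants: 1·(-20.6) + 5/2·(+0.0) + 1·(+0.0) = -20.6
ΔH° = (-905.6) − (-20.6) = -885.0 kJ

ΔH° = -885.0 kJ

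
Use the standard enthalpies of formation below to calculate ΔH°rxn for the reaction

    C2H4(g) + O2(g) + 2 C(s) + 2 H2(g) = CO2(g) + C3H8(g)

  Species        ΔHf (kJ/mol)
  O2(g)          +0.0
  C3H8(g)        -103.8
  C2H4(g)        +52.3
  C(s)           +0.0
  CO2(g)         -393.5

Products: 1·(-393.5) + 1·(-103.8) = -497.3
Reactants: 1·(+52.3) + 1·(+0.0) + 2·(+0.0) + 2·(+0.0) = +52.3
ΔH°rxn = (-497.3) − (+52.3) = -549.6 kJ/mol

ΔH°rxn = -549.6 kJ/mol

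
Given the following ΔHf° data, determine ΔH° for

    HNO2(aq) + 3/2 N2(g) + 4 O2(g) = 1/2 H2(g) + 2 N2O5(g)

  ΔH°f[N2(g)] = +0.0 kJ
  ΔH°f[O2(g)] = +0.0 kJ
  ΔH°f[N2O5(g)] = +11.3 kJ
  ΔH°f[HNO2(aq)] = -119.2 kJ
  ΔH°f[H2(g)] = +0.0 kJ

Products: 1/2·(+0.0) + 2·(+11.3) = +22.6
Reactants: 1·(-119.2) + 3/2·(+0.0) + 4·(+0.0) = -119.2
ΔH° = (+22.6) − (-119.2) = 141.8 kJ

ΔH° = 141.8 kJ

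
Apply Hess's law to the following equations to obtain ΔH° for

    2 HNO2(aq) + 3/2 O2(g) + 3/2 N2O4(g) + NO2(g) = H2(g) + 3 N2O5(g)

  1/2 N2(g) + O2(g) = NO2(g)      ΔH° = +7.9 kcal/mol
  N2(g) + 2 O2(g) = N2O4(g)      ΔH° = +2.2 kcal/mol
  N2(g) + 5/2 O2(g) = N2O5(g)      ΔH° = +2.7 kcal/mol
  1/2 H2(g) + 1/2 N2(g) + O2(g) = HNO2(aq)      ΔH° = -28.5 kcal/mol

ΔH° = 53.9 kcal/mol

equation 1 reversed: -7.9 kcal/mol
equation 2 reversed and × 3/2: (-3/2)·(+2.2) = -3.3 kcal/mol
equation 3 × 3: (3)·(+2.7) = +8.1 kcal/mol
equation 4 reversed and × 2: (-2)·(-28.5) = +57.0 kcal/mol
By Hess's law, ΔH° = (-1)·(+7.9) + (-3/2)·(+2.2) + (3)·(+2.7) + (-2)·(-28.5) = 53.9 kcal/mol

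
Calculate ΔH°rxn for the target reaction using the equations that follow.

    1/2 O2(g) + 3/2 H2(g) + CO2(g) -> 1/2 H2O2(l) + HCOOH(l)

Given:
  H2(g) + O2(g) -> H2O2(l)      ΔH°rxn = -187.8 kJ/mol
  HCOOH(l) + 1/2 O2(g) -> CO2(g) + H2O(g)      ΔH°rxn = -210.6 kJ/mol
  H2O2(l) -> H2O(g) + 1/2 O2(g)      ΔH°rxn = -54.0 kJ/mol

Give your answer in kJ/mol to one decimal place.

equation 1 × 3/2: (3/2)·(-187.8) = -281.7 kJ/mol
equation 2 reversed: +210.6 kJ/mol
equation 3 as written: -54.0 kJ/mol
Combining the equations, ΔH°rxn = (-281.7) + (+210.6) + (-54.0) = -125.1 kJ/mol

ΔH°rxn = -125.1 kJ/mol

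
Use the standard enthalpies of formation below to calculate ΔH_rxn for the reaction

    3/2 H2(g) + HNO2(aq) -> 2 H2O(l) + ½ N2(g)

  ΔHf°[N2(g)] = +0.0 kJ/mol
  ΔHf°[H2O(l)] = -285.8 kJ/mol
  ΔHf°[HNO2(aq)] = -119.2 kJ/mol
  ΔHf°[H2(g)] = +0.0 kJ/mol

ΔH_rxn = -452.4 kJ/mol

ΔH°rxn = Σ nΔHf°(products) − Σ nΔHf°(reactants).
Products: 2·(-285.8) + 1/2·(+0.0) = -571.6
Reactants: 3/2·(+0.0) + 1·(-119.2) = -119.2
ΔH_rxn = (-571.6) − (-119.2) = -452.4 kJ/mol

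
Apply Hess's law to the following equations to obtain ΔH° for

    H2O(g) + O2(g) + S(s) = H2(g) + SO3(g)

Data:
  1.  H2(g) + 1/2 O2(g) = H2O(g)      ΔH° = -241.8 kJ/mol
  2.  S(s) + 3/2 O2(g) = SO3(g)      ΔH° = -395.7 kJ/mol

ΔH° = -153.9 kJ/mol

eq. 1 reversed: +241.8 kJ/mol
eq. 2 as written: -395.7 kJ/mol
By Hess's law, ΔH° = (-1)·(-241.8) + (1)·(-395.7) = -153.9 kJ/mol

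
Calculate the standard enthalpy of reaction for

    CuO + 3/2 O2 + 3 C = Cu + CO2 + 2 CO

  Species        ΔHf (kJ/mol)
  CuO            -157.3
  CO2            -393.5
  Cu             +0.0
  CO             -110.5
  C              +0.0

ΔH° = -457.2 kJ/mol

Products: 1·(+0.0) + 1·(-393.5) + 2·(-110.5) = -614.5
Reactants: 1·(-157.3) + 3/2·(+0.0) + 3·(+0.0) = -157.3
ΔH° = (-614.5) − (-157.3) = -457.2 kJ/mol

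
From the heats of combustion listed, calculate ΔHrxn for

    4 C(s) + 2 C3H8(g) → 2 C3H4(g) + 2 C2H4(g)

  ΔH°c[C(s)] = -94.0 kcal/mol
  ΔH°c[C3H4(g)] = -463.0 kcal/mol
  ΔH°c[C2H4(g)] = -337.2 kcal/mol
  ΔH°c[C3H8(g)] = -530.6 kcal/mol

ΔHrxn = 163.2 kcal/mol

With combustion enthalpies, reactants minus products:
= [4·(-94.0) + 2·(-530.6)] − [2·(-463.0) + 2·(-337.2)]
= 163.2 kcal/mol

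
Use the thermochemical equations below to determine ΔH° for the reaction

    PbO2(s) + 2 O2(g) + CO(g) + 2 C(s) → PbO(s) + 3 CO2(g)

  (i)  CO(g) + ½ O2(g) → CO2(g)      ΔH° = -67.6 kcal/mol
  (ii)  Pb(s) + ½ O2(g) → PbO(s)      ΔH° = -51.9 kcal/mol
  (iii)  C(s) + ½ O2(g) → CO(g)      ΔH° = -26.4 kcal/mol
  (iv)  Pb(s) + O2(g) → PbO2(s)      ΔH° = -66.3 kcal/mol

(i) × 3 (×3 to match 3 CO2(g) in the target): (3)·(-67.6) = -202.8 kcal/mol
(ii) as written (PbO(s) already on the product side): -51.9 kcal/mol
(iii) × 2 (scale by 2 for the 2 C(s)): (2)·(-26.4) = -52.8 kcal/mol
(iv) reversed (reverse to put PbO2(s) on the reactant side): +66.3 kcal/mol
ΔH° = (-202.8) + (-51.9) + (-52.8) + (+66.3) = -241.2 kcal/mol

ΔH° = -241.2 kcal/mol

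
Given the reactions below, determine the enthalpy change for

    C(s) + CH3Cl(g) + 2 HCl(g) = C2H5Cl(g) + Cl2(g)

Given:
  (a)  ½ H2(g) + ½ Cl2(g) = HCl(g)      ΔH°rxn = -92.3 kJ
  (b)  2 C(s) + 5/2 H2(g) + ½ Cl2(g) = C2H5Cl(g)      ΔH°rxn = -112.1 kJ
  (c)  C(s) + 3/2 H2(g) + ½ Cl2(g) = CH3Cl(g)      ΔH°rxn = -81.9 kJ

(a) reversed and × 2 (HCl(g) must end up as a reactant; scale by 2 for the 2 HCl(g)): (-2)·(-92.3) = +184.6 kJ
(b) as written (C2H5Cl(g) already on the product side): -112.1 kJ
(c) reversed (reverse to put CH3Cl(g) on the reactant side): +81.9 kJ
ΔH°rxn = (+184.6) + (-112.1) + (+81.9) = 154.4 kJ

ΔH°rxn = 154.4 kJ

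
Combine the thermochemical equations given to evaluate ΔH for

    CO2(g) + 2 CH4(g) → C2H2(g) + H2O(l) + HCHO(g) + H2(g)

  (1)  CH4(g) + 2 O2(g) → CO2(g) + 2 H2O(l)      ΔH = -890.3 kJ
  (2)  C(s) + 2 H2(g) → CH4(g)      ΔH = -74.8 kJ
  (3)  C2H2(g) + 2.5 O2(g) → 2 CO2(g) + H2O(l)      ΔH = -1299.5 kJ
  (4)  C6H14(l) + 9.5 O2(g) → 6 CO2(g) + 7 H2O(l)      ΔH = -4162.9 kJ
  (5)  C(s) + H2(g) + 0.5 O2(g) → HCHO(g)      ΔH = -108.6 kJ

ΔH = 375.4 kJ

(1) as written: -890.3 kJ
(2) reversed: +74.8 kJ
(3) reversed (reverse to put C2H2(g) on the product side): +1299.5 kJ
(4): not needed (C6H14(l) appears nowhere else).
(5) as written (HCHO(g) already on the product side): -108.6 kJ
Summing the manipulated equations, ΔH = (1)·(-890.3) + (-1)·(-74.8) + (-1)·(-1299.5) + (1)·(-108.6) = 375.4 kJ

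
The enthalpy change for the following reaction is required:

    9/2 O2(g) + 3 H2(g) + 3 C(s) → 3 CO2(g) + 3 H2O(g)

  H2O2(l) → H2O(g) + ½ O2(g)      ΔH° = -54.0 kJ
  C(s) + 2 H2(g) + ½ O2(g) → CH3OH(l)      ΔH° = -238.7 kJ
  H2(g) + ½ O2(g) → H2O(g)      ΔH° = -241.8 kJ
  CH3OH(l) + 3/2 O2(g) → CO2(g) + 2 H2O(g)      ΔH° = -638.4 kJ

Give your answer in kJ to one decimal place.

equation 1: not needed (H2O2(l) appears nowhere else).
equation 2 × 3 (×3 to match 3 C(s) in the target): (3)·(-238.7) = -716.1 kJ
equation 3 reversed and × 3: (-3)·(-241.8) = +725.4 kJ
equation 4 × 3 (×3 to match 3 CO2(g) in the target): (3)·(-638.4) = -1915.2 kJ
ΔH° = (3)·(-238.7) + (-3)·(-241.8) + (3)·(-638.4) = -1905.9 kJ

ΔH° = -1905.9 kJ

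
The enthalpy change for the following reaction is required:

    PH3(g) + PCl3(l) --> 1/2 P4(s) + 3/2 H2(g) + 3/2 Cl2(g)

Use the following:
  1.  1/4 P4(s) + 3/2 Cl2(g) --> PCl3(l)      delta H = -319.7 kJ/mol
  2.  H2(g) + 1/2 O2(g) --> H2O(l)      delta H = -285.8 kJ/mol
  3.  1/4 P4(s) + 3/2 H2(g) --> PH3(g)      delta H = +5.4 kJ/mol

delta H = 314.3 kJ/mol

eq. 1 reversed (reverse to put PCl3(l) on the reactant side): +319.7 kJ/mol
eq. 2: not needed (H2O(l) appears nowhere else).
eq. 3 reversed (PH3(g) must end up as a reactant): -5.4 kJ/mol
Since enthalpy is a state function, delta H = (-1)·(-319.7) + (-1)·(+5.4) = 314.3 kJ/mol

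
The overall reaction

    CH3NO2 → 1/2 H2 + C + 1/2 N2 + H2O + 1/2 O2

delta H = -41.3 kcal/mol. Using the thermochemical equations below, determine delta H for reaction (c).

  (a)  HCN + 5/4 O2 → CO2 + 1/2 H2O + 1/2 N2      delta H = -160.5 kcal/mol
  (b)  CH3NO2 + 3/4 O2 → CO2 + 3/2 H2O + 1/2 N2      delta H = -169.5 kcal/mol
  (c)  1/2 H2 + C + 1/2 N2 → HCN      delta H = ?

(a) reversed: +160.5 kcal/mol
(b) as written: -169.5 kcal/mol
(c) reversed: contributes −x
-41.3 = (+160.5) + (-169.5) − x
x = (-41.3 − (-9.0)) / (-1) = 32.3 kcal/mol

delta H = 32.3 kcal/mol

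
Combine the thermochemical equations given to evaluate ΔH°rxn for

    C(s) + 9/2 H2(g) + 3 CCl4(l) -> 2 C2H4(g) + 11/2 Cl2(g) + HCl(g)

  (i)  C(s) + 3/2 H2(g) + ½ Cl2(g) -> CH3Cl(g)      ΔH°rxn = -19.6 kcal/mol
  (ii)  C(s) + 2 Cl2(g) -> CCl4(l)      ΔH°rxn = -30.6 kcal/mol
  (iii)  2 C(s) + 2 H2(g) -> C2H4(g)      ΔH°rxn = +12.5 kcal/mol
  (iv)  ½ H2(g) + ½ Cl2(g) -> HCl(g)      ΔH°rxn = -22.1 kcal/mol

(i): not needed.
(ii) reversed and × 3: (-3)·(-30.6) = +91.8 kcal/mol
(iii) × 2: (2)·(+12.5) = +25.0 kcal/mol
(iv) as written: -22.1 kcal/mol
Combining the equations, ΔH°rxn = (-3)·(-30.6) + (2)·(+12.5) + (1)·(-22.1) = 94.7 kcal/mol

ΔH°rxn = 94.7 kcal/mol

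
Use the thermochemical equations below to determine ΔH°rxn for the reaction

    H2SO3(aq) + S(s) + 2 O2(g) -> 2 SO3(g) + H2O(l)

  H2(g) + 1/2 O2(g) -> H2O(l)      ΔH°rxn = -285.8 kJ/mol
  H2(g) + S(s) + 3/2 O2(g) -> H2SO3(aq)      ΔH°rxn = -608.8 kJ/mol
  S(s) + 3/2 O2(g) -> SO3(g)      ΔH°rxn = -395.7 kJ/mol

equation 1 as written: -285.8 kJ/mol
equation 2 reversed: +608.8 kJ/mol
equation 3 × 2: (2)·(-395.7) = -791.4 kJ/mol
By Hess's law, ΔH°rxn = (1)·(-285.8) + (-1)·(-608.8) + (2)·(-395.7) = -468.4 kJ/mol

ΔH°rxn = -468.4 kJ/mol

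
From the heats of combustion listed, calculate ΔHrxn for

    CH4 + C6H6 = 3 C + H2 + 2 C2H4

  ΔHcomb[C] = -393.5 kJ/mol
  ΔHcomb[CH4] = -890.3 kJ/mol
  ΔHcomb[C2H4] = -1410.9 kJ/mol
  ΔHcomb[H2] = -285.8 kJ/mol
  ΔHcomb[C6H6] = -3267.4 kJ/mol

ΔHrxn = 130.4 kJ/mol

With combustion enthalpies, reactants minus products:
= [1·(-890.3) + 1·(-3267.4)] − [3·(-393.5) + 1·(-285.8) + 2·(-1410.9)]
= 130.4 kJ/mol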